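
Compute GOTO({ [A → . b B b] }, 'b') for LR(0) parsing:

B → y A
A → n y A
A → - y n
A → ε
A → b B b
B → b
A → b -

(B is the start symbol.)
GOTO(I, 'b') = CLOSURE({ [A → αX.β] : [A → α.Xβ] ∈ I, X = 'b' })

Items with dot before 'b', with the dot advanced:
  [A → . b B b] → [A → b . B b]
Closure of the advanced items:
  [A → b . B b] has the dot before B: add [B → . y A], [B → . b]

GOTO = { [A → b . B b], [B → . b], [B → . y A] }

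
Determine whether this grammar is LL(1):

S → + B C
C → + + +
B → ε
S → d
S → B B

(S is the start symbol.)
Yes, the grammar is LL(1).

A grammar is LL(1) if for each non-terminal N with multiple productions, the predict sets of those productions are pairwise disjoint, where PREDICT(N → α) = (FIRST(α) \ {ε}) ∪ (FOLLOW(N) if α ⇒* ε).

Relevant sets:
  FIRST(B) = { ε }
  FOLLOW(S) = { $ }

For S:
  PREDICT(S → '+' B C) = { '+' }
  PREDICT(S → d) = { 'd' }
  PREDICT(S → B B) = { $ }
C, B have a single production, so nothing to check there.

All predict sets are disjoint. The grammar IS LL(1).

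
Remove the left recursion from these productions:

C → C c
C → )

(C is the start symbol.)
C is directly left-recursive. The standard transformation for
  A → A α₁ | ... | A α_m | β₁ | ... | β_n
is
  A  → β₁ A' | ... | β_n A'
  A' → α₁ A' | ... | α_m A' | ε

C → ) becomes C → ) C'
C → C c becomes C' → c C'
Add C' → ε

Resulting grammar:
C → ) C'
C' → c C'
C' → ε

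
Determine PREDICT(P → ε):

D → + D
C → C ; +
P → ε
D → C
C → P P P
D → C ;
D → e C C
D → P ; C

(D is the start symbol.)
{ $, ';' }

PREDICT(P → ε) = (FIRST(RHS) \ {ε}) ∪ (FOLLOW(P) if ε ∈ FIRST(RHS), i.e. RHS ⇒* ε)
The right-hand side is ε (FIRST(ε) = { ε }), so the predict set is FOLLOW(P) = { $, ';' }
PREDICT(P → ε) = { $, ';' }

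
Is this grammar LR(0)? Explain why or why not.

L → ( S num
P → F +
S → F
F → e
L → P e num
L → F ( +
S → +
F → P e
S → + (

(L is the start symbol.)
A grammar is LR(0) if no state in the canonical LR(0) collection has:
  - both a shift item (dot before a terminal) and a complete item (shift-reduce conflict), or
  - two or more complete items (reduce-reduce conflict; the accept item [L' → L .] counts as a complete item here).

Augment with L' → L and build the canonical LR(0) collection (I0 = CLOSURE({[L' → . L]}), then GOTO on every symbol after a dot until no new states appear). It has 18 states:
  I0: { [F → . P e], [F → . e], [L → . ( S num], [L → . F ( +], [L → . P e num], [L' → . L], [P → . F +] }  — shift
  I1: { [F → . P e], [F → . e], [L → ( . S num], [P → . F +], [S → . + (], [S → . +], [S → . F] }  — shift
  I2: { [L → F . ( +], [P → F . +] }  — shift
  I3: { [L' → L .] }  — accept
  I4: { [F → P . e], [L → P . e num] }  — shift
  I5: { [F → e .] }  — reduce
  I6: { [F → P e .], [L → P e . num] }  — shift, reduce
  I7: { [L → P e num .] }  — reduce
  I8: { [L → F ( . +] }  — shift
  I9: { [P → F + .] }  — reduce
  I10: { [L → F ( + .] }  — reduce
  I11: { [S → + . (], [S → + .] }  — shift, reduce
  I12: { [P → F . +], [S → F .] }  — shift, reduce
  I13: { [F → P . e] }  — shift
  I14: { [L → ( S . num] }  — shift
  I15: { [L → ( S num .] }  — reduce
  I16: { [F → P e .] }  — reduce
  I17: { [S → + ( .] }  — reduce

Conflict in state I6:
  Shift-reduce conflict between [F → P e .] and [L → P e . num]
So the grammar is NOT LR(0).

Answer: No. Shift-reduce conflict between [F → P e .] and [L → P e . num]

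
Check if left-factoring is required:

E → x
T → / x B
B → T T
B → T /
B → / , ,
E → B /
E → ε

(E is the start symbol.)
Yes, B has productions with common prefix 'T'

Left-factoring is needed when two productions for the same non-terminal
share a common prefix on the right-hand side.

Productions for E:
  E → x
  E → B /
  E → ε
Productions for B:
  B → T T
  B → T /
  B → / , ,

Found common prefix 'T' in productions for B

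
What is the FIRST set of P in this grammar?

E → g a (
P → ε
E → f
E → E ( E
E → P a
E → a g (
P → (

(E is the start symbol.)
To compute FIRST(P), examine every production with P on the left-hand side, reading each right-hand side left to right until a non-nullable symbol is reached.

From P → ε:
  - ε-production, so ε ∈ FIRST(P)
From P → (:
  - '(' is a terminal: add '(' and stop

Collecting: FIRST(P) = { '(', ε }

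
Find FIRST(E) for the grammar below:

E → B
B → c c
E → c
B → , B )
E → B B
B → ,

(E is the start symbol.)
{ ',', 'c' }

To compute FIRST(E), examine every production with E on the left-hand side, reading each right-hand side left to right until a non-nullable symbol is reached.

FIRST sets of the other non-terminals involved (by the same procedure, iterated to a fixed point):
  FIRST(B) = { ',', 'c' }

From E → B:
  - B is a non-terminal: add FIRST(B) \ {ε} = { ',', 'c' }
    B is not nullable, so stop
From E → c:
  - c is a terminal: add 'c' and stop
From E → B B:
  - B is a non-terminal: add FIRST(B) \ {ε} = { ',', 'c' }
    B is not nullable, so stop

Collecting: FIRST(E) = { ',', 'c' }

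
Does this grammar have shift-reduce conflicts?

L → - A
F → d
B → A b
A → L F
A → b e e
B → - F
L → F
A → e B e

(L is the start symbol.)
No shift-reduce conflicts

A shift-reduce conflict occurs when an LR(0) state has both:
  - a complete (reduce) item [A → α .] (dot at the end), and
  - a shift item [B → β . c γ] (dot before a terminal).

Augment with L' → L and build the canonical LR(0) collection (I0 = CLOSURE({[L' → . L]}), then GOTO on every symbol after a dot until no new states appear). It has 18 states:
  I0: { [F → . d], [L → . - A], [L → . F], [L' → . L] }  — shift
  I1: { [A → . L F], [A → . b e e], [A → . e B e], [F → . d], [L → - . A], [L → . - A], [L → . F] }  — shift
  I2: { [L → F .] }  — reduce
  I3: { [L' → L .] }  — accept
  I4: { [F → d .] }  — reduce
  I5: { [L → - A .] }  — reduce
  I6: { [A → L . F], [F → . d] }  — shift
  I7: { [A → b . e e] }  — shift
  I8: { [A → . L F], [A → . b e e], [A → . e B e], [A → e . B e], [B → . - F], [B → . A b], [F → . d], [L → . - A], [L → . F] }  — shift
  I9: { [A → . L F], [A → . b e e], [A → . e B e], [B → - . F], [F → . d], [L → - . A], [L → . - A], [L → . F] }  — shift
  I10: { [B → A . b] }  — shift
  I11: { [A → e B . e] }  — shift
  I12: { [A → e B e .] }  — reduce
  I13: { [B → A b .] }  — reduce
  I14: { [B → - F .], [L → F .] }  — 2 reduces
  I15: { [A → b e . e] }  — shift
  I16: { [A → b e e .] }  — reduce
  I17: { [A → L F .] }  — reduce

No state contains both a complete item and a shift item.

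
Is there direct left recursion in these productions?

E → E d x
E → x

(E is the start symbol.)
E → E d x: LEFT RECURSIVE (starts with E)
E → x: starts with x

The grammar has direct left recursion on: E.

Answer: Yes, E is left-recursive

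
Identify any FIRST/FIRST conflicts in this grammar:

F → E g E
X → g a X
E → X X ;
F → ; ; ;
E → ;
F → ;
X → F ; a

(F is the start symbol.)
Yes. F → E g E / F → ';' ';' ';' on { ';' }; F → E g E / F → ';' on { ';' }; F → ';' ';' ';' / F → ';' on { ';' }; X → g a X / X → F ';' a on { 'g' }; E → X X ';' / E → ';' on { ';' }

FIRST sets of the non-terminals at (or reachable through a nullable prefix from) the front of some alternative:
  FIRST(E) = { ';', 'g' }
  FIRST(F) = { ';', 'g' }
  FIRST(X) = { ';', 'g' }

Productions for F:
  F → E g E: FIRST = { ';', 'g' }
  F → ; ; ;: FIRST = { ';' }
  F → ;: FIRST = { ';' }
Productions for X:
  X → g a X: FIRST = { 'g' }
  X → F ; a: FIRST = { ';', 'g' }
Productions for E:
  E → X X ;: FIRST = { ';', 'g' }
  E → ;: FIRST = { ';' }

Conflict for F: F → E g E and F → ; ; ;
  Overlap: { ';' }
Conflict for F: F → E g E and F → ;
  Overlap: { ';' }
Conflict for F: F → ; ; ; and F → ;
  Overlap: { ';' }
Conflict for X: X → g a X and X → F ; a
  Overlap: { 'g' }
Conflict for E: E → X X ; and E → ;
  Overlap: { ';' }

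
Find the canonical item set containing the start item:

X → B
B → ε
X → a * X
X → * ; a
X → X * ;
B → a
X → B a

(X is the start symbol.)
First, augment the grammar with X' → X
I₀ = CLOSURE({ [X' → . X] }):
  [X' → . X] has the dot before X: add [X → . B], [X → . a * X], [X → . * ; a], [X → . X * ;], [X → . B a]
  [X → . B] has the dot before B: add [B → .], [B → . a]
No further items can be added.

I₀ = { [B → . a], [B → .], [X → . * ; a], [X → . B a], [X → . B], [X → . X * ;], [X → . a * X], [X' → . X] }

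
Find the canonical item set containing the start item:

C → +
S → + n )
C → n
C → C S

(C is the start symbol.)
{ [C → . +], [C → . C S], [C → . n], [C' → . C] }

First, augment the grammar with C' → C
I₀ = CLOSURE({ [C' → . C] }):
  [C' → . C] has the dot before C: add [C → . +], [C → . n], [C → . C S]
No further items can be added.

I₀ = { [C → . +], [C → . C S], [C → . n], [C' → . C] }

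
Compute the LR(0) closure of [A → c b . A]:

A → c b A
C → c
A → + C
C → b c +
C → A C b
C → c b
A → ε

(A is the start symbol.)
{ [A → . + C], [A → . c b A], [A → .], [A → c b . A] }

Start with: [A → c b . A]
  [A → c b . A] has the dot before A: add [A → . c b A], [A → . + C], [A → .]
No further items can be added.

CLOSURE = { [A → . + C], [A → . c b A], [A → .], [A → c b . A] }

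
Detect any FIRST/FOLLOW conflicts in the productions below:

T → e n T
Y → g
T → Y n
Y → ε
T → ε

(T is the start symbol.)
A FIRST/FOLLOW conflict occurs when a non-terminal N has a nullable alternative N → β (β ⇒* ε) and another alternative N → α with FIRST(α) ∩ FOLLOW(N) ≠ ∅: on such a lookahead the parser cannot decide between expanding α and letting N vanish via β.

Nullable non-terminals: T, Y.
FIRST sets used below: FIRST(Y) = { 'g', ε }

T: nullable alternative(s) T → ε; FOLLOW(T) = { $ }
  T → e n T: FIRST \ {ε} = { 'e' } — disjoint from FOLLOW(T)
  T → Y n: FIRST \ {ε} = { 'g', 'n' } — disjoint from FOLLOW(T)
  T → ε: FIRST \ {ε} = { } — this is the only nullable alternative, skip

Y: nullable alternative(s) Y → ε; FOLLOW(Y) = { 'n' }
  Y → g: FIRST \ {ε} = { 'g' } — disjoint from FOLLOW(Y)
  Y → ε: FIRST \ {ε} = { } — this is the only nullable alternative, skip

No FIRST/FOLLOW conflicts found.

Answer: No FIRST/FOLLOW conflicts.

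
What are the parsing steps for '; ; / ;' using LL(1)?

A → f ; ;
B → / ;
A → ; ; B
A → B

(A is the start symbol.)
LL(1) parsing maintains a stack (initially the start symbol over $) and the input. At each step: if the stack top is a terminal, match it against the current input token; if it is a non-terminal N, replace it with the RHS of M[N, lookahead] (the unique production whose predict set contains the lookahead).

Stack is shown with the top on the left.

Stack    Input      Action
--------------------------
A $      ; ; / ; $  output A → ; ; B
; ; B $  ; ; / ; $  match ';'
; B $    ; / ; $    match ';'
B $      / ; $      output B → / ;
/ ; $    / ; $      match '/'
; $      ; $        match ';'
$        $          accept

The string is accepted.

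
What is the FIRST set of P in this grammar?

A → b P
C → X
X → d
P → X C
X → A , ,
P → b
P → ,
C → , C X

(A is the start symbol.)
{ ',', 'b', 'd' }

To compute FIRST(P), examine every production with P on the left-hand side, reading each right-hand side left to right until a non-nullable symbol is reached.

FIRST sets of the other non-terminals involved (by the same procedure, iterated to a fixed point):
  FIRST(X) = { 'b', 'd' }

From P → X C:
  - X is a non-terminal: add FIRST(X) \ {ε} = { 'b', 'd' }
    X is not nullable, so stop
From P → b:
  - b is a terminal: add 'b' and stop
From P → ,:
  - ',' is a terminal: add ',' and stop

Collecting: FIRST(P) = { ',', 'b', 'd' }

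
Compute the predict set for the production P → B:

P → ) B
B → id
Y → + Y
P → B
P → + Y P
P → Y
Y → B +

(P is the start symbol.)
{ 'id' }

PREDICT(P → B) = (FIRST(RHS) \ {ε}) ∪ (FOLLOW(P) if ε ∈ FIRST(RHS), i.e. RHS ⇒* ε)
FIRST(B) = { 'id' }
FIRST(B) = { 'id' }
ε ∉ FIRST(B), so FOLLOW(P) is not added.
PREDICT(P → B) = { 'id' }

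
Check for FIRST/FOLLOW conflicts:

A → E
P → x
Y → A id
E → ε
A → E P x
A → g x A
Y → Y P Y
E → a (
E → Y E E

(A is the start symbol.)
A FIRST/FOLLOW conflict occurs when a non-terminal N has a nullable alternative N → β (β ⇒* ε) and another alternative N → α with FIRST(α) ∩ FOLLOW(N) ≠ ∅: on such a lookahead the parser cannot decide between expanding α and letting N vanish via β.

Nullable non-terminals: A, E.
FIRST sets used below: FIRST(E) = { 'a', 'g', 'id', 'x', ε }, FIRST(P) = { 'x' }, FIRST(Y) = { 'a', 'g', 'id', 'x' }

A: nullable alternative(s) A → E; FOLLOW(A) = { $, 'id' }
  A → E: FIRST \ {ε} = { 'a', 'g', 'id', 'x' } — this is the only nullable alternative, skip
  A → E P x: FIRST \ {ε} = { 'a', 'g', 'id', 'x' } — overlaps FOLLOW(A) on { 'id' }: CONFLICT
  A → g x A: FIRST \ {ε} = { 'g' } — disjoint from FOLLOW(A)

E: nullable alternative(s) E → ε; FOLLOW(E) = { $, 'a', 'g', 'id', 'x' }
  E → ε: FIRST \ {ε} = { } — this is the only nullable alternative, skip
  E → a (: FIRST \ {ε} = { 'a' } — overlaps FOLLOW(E) on { 'a' }: CONFLICT
  E → Y E E: FIRST \ {ε} = { 'a', 'g', 'id', 'x' } — overlaps FOLLOW(E) on { 'a', 'g', 'id', 'x' }: CONFLICT

P, Y have no nullable alternative, so no FIRST/FOLLOW check is needed there.

So the grammar has 3 FIRST/FOLLOW conflicts (marked CONFLICT above).

Answer: Yes. A → E P x with FOLLOW(A) on { 'id' }; E → a '(' with FOLLOW(E) on { 'a' }; E → Y E E with FOLLOW(E) on { 'a', 'g', 'id', 'x' }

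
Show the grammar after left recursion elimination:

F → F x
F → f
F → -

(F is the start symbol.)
F → f F'
F → - F'
F' → x F'
F' → ε

F is directly left-recursive. The standard transformation for
  A → A α₁ | ... | A α_m | β₁ | ... | β_n
is
  A  → β₁ A' | ... | β_n A'
  A' → α₁ A' | ... | α_m A' | ε

F → f becomes F → f F'
F → - becomes F → - F'
F → F x becomes F' → x F'
Add F' → ε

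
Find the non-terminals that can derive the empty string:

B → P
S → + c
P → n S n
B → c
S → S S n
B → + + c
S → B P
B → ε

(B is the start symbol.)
A non-terminal is nullable if it can derive ε (the empty string): either it has an ε-production, or it has a production whose right-hand side consists entirely of nullable non-terminals.

ε-productions: B → ε
So B is immediately nullable.
No further non-terminal can be added: every production for the remaining non-terminals contains a terminal or a non-nullable non-terminal.
Nullable = { 'B' }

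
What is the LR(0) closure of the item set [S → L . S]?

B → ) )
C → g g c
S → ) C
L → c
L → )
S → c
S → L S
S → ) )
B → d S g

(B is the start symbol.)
Start with: [S → L . S]
  [S → L . S] has the dot before S: add [S → . ) C], [S → . c], [S → . L S], [S → . ) )]
  [S → . L S] has the dot before L: add [L → . c], [L → . )]
No further items can be added.

CLOSURE = { [L → . )], [L → . c], [S → . ) )], [S → . ) C], [S → . L S], [S → . c], [S → L . S] }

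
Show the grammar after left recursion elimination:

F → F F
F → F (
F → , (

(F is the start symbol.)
F → , ( F'
F' → F F'
F' → ( F'
F' → ε

F is directly left-recursive. The standard transformation for
  A → A α₁ | ... | A α_m | β₁ | ... | β_n
is
  A  → β₁ A' | ... | β_n A'
  A' → α₁ A' | ... | α_m A' | ε

F → , ( becomes F → , ( F'
F → F F becomes F' → F F'
F → F ( becomes F' → ( F'
Add F' → ε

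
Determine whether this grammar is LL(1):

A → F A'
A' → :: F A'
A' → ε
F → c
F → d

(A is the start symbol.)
Relevant sets:
  FOLLOW(A') = { $ }

For A':
  PREDICT(A' → :: F A') = { '::' }
  PREDICT(A' → ε) = { $ }
For F:
  PREDICT(F → c) = { 'c' }
  PREDICT(F → d) = { 'd' }
A has a single production, so nothing to check there.

All predict sets are disjoint. The grammar IS LL(1).

Answer: Yes, the grammar is LL(1).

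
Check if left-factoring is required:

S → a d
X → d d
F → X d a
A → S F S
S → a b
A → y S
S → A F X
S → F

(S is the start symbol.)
Yes, S has productions with common prefix 'a'

Left-factoring is needed when two productions for the same non-terminal
share a common prefix on the right-hand side.

Productions for S:
  S → a d
  S → a b
  S → A F X
  S → F
Productions for A:
  A → S F S
  A → y S

Found common prefix 'a' in productions for S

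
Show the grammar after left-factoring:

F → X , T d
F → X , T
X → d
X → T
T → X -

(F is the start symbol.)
F → X , T F'
F' → d
F' → ε
X → d
X → T
T → X -

Left-factoring transforms A → αβ₁ | αβ₂ into A → αA' and A' → β₁ | β₂
(α is the longest common prefix among the alternatives). Repeat until
no nonterminal has two alternatives with a common prefix.

Round 1: F has alternatives sharing prefix 'X , T'. Introduce F': F → X , T F'
  Add: F' → d
  Add: F' → ε

No remaining common prefixes — done.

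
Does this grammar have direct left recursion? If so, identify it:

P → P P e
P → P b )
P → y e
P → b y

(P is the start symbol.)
Direct left recursion occurs when N → N α for some non-terminal N (the right-hand side begins with the left-hand side itself).

P → P P e: LEFT RECURSIVE (starts with P)
P → P b ): LEFT RECURSIVE (starts with P)
P → y e: starts with y
P → b y: starts with b

The grammar has direct left recursion on: P.

Answer: Yes, P is left-recursive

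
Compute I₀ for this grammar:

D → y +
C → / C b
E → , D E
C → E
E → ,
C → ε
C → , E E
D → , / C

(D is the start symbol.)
{ [D → . , / C], [D → . y +], [D' → . D] }

First, augment the grammar with D' → D
I₀ = CLOSURE({ [D' → . D] }):
  [D' → . D] has the dot before D: add [D → . y +], [D → . , / C]
No further items can be added.

I₀ = { [D → . , / C], [D → . y +], [D' → . D] }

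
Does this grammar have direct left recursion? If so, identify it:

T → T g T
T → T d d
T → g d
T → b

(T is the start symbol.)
Yes, T is left-recursive

Direct left recursion occurs when N → N α for some non-terminal N (the right-hand side begins with the left-hand side itself).

T → T g T: LEFT RECURSIVE (starts with T)
T → T d d: LEFT RECURSIVE (starts with T)
T → g d: starts with g
T → b: starts with b

The grammar has direct left recursion on: T.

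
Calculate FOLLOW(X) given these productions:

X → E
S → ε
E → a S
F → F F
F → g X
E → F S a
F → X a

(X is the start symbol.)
{ $, 'a', 'g' }

X is the start symbol, so $ ∈ FOLLOW(X).
In F → g X: X is at the end, add FOLLOW(F)
In F → X a: X is followed by a, add FIRST(a) \ {ε} = { 'a' }

The FOLLOW sets referred to above (computed the same way, to a fixed point):
  FOLLOW(F) = { 'a', 'g' }

Taking the union: FOLLOW(X) = { $, 'a', 'g' }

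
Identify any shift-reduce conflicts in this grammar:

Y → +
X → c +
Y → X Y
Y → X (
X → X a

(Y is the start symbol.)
No shift-reduce conflicts

A shift-reduce conflict occurs when an LR(0) state has both:
  - a complete (reduce) item [A → α .] (dot at the end), and
  - a shift item [B → β . c γ] (dot before a terminal).

Augment with Y' → Y and build the canonical LR(0) collection (I0 = CLOSURE({[Y' → . Y]}), then GOTO on every symbol after a dot until no new states appear). It has 9 states:
  I0: { [X → . X a], [X → . c +], [Y → . +], [Y → . X (], [Y → . X Y], [Y' → . Y] }  — shift
  I1: { [Y → + .] }  — reduce
  I2: { [X → . X a], [X → . c +], [X → X . a], [Y → . +], [Y → . X (], [Y → . X Y], [Y → X . (], [Y → X . Y] }  — shift
  I3: { [Y' → Y .] }  — accept
  I4: { [X → c . +] }  — shift
  I5: { [X → c + .] }  — reduce
  I6: { [Y → X ( .] }  — reduce
  I7: { [Y → X Y .] }  — reduce
  I8: { [X → X a .] }  — reduce

No state contains both a complete item and a shift item.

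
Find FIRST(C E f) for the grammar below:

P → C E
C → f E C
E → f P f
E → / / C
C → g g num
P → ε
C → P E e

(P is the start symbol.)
FIRST sets of the non-terminals involved (from the grammar, by fixed-point iteration):
  FIRST(C) = { '/', 'f', 'g' }

To compute FIRST(C E f), process the symbols left to right:
Symbol C is a non-terminal. Add FIRST(C) \ {ε} = { '/', 'f', 'g' }
C is not nullable (ε ∉ FIRST(C)), so stop here.
FIRST(C E f) = { '/', 'f', 'g' }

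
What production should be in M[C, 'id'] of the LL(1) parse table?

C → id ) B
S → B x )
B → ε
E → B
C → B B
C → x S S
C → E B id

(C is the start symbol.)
C → id ) B, C → E B id

To find M[C, 'id'], we find productions for C where 'id' is in the predict set (PREDICT(N → α) = (FIRST(α) \ {ε}) ∪ (FOLLOW(N) if α ⇒* ε)).

Relevant sets:
  FIRST(B) = { ε }
  FIRST(E) = { ε }
  FOLLOW(C) = { $ }

C → id ) B: PREDICT = { 'id' }
  'id' is in predict set, so this production goes in M[C, 'id']
C → B B: PREDICT = { $ }
C → x S S: PREDICT = { 'x' }
C → E B id: PREDICT = { 'id' }
  'id' is in predict set, so this production goes in M[C, 'id']

M[C, 'id'] = C → id ) B, C → E B id  (a multiply-defined cell — the grammar is not LL(1))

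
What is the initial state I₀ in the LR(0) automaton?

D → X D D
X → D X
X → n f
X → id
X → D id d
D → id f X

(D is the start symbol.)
First, augment the grammar with D' → D
I₀ = CLOSURE({ [D' → . D] }):
  [D' → . D] has the dot before D: add [D → . X D D], [D → . id f X]
  [D → . X D D] has the dot before X: add [X → . D X], [X → . n f], [X → . id], [X → . D id d]
No further items can be added.

I₀ = { [D → . X D D], [D → . id f X], [D' → . D], [X → . D X], [X → . D id d], [X → . id], [X → . n f] }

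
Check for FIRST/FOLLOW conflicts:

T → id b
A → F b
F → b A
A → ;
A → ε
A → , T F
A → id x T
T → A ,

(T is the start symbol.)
Yes. A → F b with FOLLOW(A) on { 'b' }; A → ',' T F with FOLLOW(A) on { ',' }

Nullable non-terminals: A.
FIRST sets used below: FIRST(F) = { 'b' }

A: nullable alternative(s) A → ε; FOLLOW(A) = { ',', 'b' }
  A → F b: FIRST \ {ε} = { 'b' } — overlaps FOLLOW(A) on { 'b' }: CONFLICT
  A → ;: FIRST \ {ε} = { ';' } — disjoint from FOLLOW(A)
  A → ε: FIRST \ {ε} = { } — this is the only nullable alternative, skip
  A → , T F: FIRST \ {ε} = { ',' } — overlaps FOLLOW(A) on { ',' }: CONFLICT
  A → id x T: FIRST \ {ε} = { 'id' } — disjoint from FOLLOW(A)

F, T have no nullable alternative, so no FIRST/FOLLOW check is needed there.

So the grammar has 2 FIRST/FOLLOW conflicts (marked CONFLICT above).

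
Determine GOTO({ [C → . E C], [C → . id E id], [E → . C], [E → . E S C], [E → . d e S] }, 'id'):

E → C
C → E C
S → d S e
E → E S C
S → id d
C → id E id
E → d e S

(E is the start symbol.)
{ [C → . E C], [C → . id E id], [C → id . E id], [E → . C], [E → . E S C], [E → . d e S] }

GOTO(I, 'id') = CLOSURE({ [A → αX.β] : [A → α.Xβ] ∈ I, X = 'id' })

Items with dot before 'id', with the dot advanced:
  [C → . id E id] → [C → id . E id]
Closure of the advanced items:
  [C → id . E id] has the dot before E: add [E → . C], [E → . E S C], [E → . d e S]
  [E → . C] has the dot before C: add [C → . E C], [C → . id E id]

GOTO = { [C → . E C], [C → . id E id], [C → id . E id], [E → . C], [E → . E S C], [E → . d e S] }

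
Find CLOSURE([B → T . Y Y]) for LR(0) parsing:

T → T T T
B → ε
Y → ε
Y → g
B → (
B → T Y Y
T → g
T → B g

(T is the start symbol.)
{ [B → T . Y Y], [Y → . g], [Y → .] }

To compute CLOSURE, for each item [A → α.Bβ] where B is a non-terminal, add [B → .γ] for all productions B → γ; repeat for the newly added items until nothing changes.

Start with: [B → T . Y Y]
  [B → T . Y Y] has the dot before Y: add [Y → .], [Y → . g]
No further items can be added.

CLOSURE = { [B → T . Y Y], [Y → . g], [Y → .] }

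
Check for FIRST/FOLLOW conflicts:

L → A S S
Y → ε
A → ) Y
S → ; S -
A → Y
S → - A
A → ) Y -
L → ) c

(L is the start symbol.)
A FIRST/FOLLOW conflict occurs when a non-terminal N has a nullable alternative N → β (β ⇒* ε) and another alternative N → α with FIRST(α) ∩ FOLLOW(N) ≠ ∅: on such a lookahead the parser cannot decide between expanding α and letting N vanish via β.

Nullable non-terminals: A, Y.
FIRST sets used below: FIRST(Y) = { ε }

A: nullable alternative(s) A → Y; FOLLOW(A) = { $, '-', ';' }
  A → ) Y: FIRST \ {ε} = { ')' } — disjoint from FOLLOW(A)
  A → Y: FIRST \ {ε} = { } — this is the only nullable alternative, skip
  A → ) Y -: FIRST \ {ε} = { ')' } — disjoint from FOLLOW(A)
Y has a nullable alternative but only one production, so nothing to check.

L, S have no nullable alternative, so no FIRST/FOLLOW check is needed there.

No FIRST/FOLLOW conflicts found.

Answer: No FIRST/FOLLOW conflicts.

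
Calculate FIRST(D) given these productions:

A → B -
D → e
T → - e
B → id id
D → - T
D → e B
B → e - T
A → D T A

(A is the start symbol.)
To compute FIRST(D), examine every production with D on the left-hand side, reading each right-hand side left to right until a non-nullable symbol is reached.

From D → e:
  - e is a terminal: add 'e' and stop
From D → - T:
  - '-' is a terminal: add '-' and stop
From D → e B:
  - e is a terminal: add 'e' and stop

Collecting: FIRST(D) = { '-', 'e' }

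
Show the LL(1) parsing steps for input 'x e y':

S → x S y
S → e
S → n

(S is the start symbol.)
LL(1) parsing maintains a stack (initially the start symbol over $) and the input. At each step: if the stack top is a terminal, match it against the current input token; if it is a non-terminal N, replace it with the RHS of M[N, lookahead] (the unique production whose predict set contains the lookahead).

Stack is shown with the top on the left.

Stack    Input    Action
------------------------
S $      x e y $  output S → x S y
x S y $  x e y $  match 'x'
S y $    e y $    output S → e
e y $    e y $    match 'e'
y $      y $      match 'y'
$        $        accept

The string is accepted.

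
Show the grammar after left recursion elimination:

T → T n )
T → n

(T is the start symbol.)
T → n T'
T' → n ) T'
T' → ε

T is directly left-recursive. The standard transformation for
  A → A α₁ | ... | A α_m | β₁ | ... | β_n
is
  A  → β₁ A' | ... | β_n A'
  A' → α₁ A' | ... | α_m A' | ε

T → n becomes T → n T'
T → T n ) becomes T' → n ) T'
Add T' → ε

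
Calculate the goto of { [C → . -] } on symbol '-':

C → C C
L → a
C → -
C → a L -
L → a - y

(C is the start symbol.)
{ [C → - .] }

GOTO(I, '-') = CLOSURE({ [A → αX.β] : [A → α.Xβ] ∈ I, X = '-' })

Items with dot before '-', with the dot advanced:
  [C → . -] → [C → - .]
Closure adds nothing (no advanced item has the dot before a non-terminal).

GOTO = { [C → - .] }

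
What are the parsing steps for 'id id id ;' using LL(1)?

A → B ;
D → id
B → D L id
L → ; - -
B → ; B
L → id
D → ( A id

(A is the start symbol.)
LL(1) parsing maintains a stack (initially the start symbol over $) and the input. At each step: if the stack top is a terminal, match it against the current input token; if it is a non-terminal N, replace it with the RHS of M[N, lookahead] (the unique production whose predict set contains the lookahead).

Stack is shown with the top on the left.

Stack        Input         Action
---------------------------------
A $          id id id ; $  output A → B ;
B ; $        id id id ; $  output B → D L id
D L id ; $   id id id ; $  output D → id
id L id ; $  id id id ; $  match 'id'
L id ; $     id id ; $     output L → id
id id ; $    id id ; $     match 'id'
id ; $       id ; $        match 'id'
; $          ; $           match ';'
$            $             accept

The string is accepted.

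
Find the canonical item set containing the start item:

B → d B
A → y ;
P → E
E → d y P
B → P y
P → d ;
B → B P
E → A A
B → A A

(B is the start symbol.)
First, augment the grammar with B' → B
I₀ = CLOSURE({ [B' → . B] }):
  [B' → . B] has the dot before B: add [B → . d B], [B → . P y], [B → . B P], [B → . A A]
  [B → . P y] has the dot before P: add [P → . E], [P → . d ;]
  [B → . A A] has the dot before A: add [A → . y ;]
  [P → . E] has the dot before E: add [E → . d y P], [E → . A A]
No further items can be added.

I₀ = { [A → . y ;], [B → . A A], [B → . B P], [B → . P y], [B → . d B], [B' → . B], [E → . A A], [E → . d y P], [P → . E], [P → . d ;] }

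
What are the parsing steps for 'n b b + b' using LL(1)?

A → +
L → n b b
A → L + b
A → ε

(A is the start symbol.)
LL(1) parsing maintains a stack (initially the start symbol over $) and the input. At each step: if the stack top is a terminal, match it against the current input token; if it is a non-terminal N, replace it with the RHS of M[N, lookahead] (the unique production whose predict set contains the lookahead).

Stack is shown with the top on the left.

Stack        Input        Action
--------------------------------
A $          n b b + b $  output A → L + b
L + b $      n b b + b $  output L → n b b
n b b + b $  n b b + b $  match 'n'
b b + b $    b b + b $    match 'b'
b + b $      b + b $      match 'b'
+ b $        + b $        match '+'
b $          b $          match 'b'
$            $            accept

The string is accepted.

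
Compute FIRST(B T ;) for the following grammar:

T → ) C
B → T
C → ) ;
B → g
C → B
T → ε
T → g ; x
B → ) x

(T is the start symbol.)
{ ')', ';', 'g' }

FIRST sets of the non-terminals involved (from the grammar, by fixed-point iteration):
  FIRST(B) = { ')', 'g', ε }
  FIRST(T) = { ')', 'g', ε }

To compute FIRST(B T ;), process the symbols left to right:
Symbol B is a non-terminal. Add FIRST(B) \ {ε} = { ')', 'g' }
B is nullable (ε ∈ FIRST(B)), continue to the next symbol.
Symbol T is a non-terminal. Add FIRST(T) \ {ε} = { ')', 'g' }
T is nullable (ε ∈ FIRST(T)), continue to the next symbol.
Symbol ; is a terminal. Add ';' and stop.
FIRST(B T ;) = { ')', ';', 'g' }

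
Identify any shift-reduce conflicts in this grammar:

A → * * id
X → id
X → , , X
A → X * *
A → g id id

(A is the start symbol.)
A shift-reduce conflict occurs when an LR(0) state has both:
  - a complete (reduce) item [A → α .] (dot at the end), and
  - a shift item [B → β . c γ] (dot before a terminal).

Augment with A' → A and build the canonical LR(0) collection (I0 = CLOSURE({[A' → . A]}), then GOTO on every symbol after a dot until no new states appear). It has 15 states:
  I0: { [A → . * * id], [A → . X * *], [A → . g id id], [A' → . A], [X → . , , X], [X → . id] }  — shift
  I1: { [A → * . * id] }  — shift
  I2: { [X → , . , X] }  — shift
  I3: { [A' → A .] }  — accept
  I4: { [A → X . * *] }  — shift
  I5: { [A → g . id id] }  — shift
  I6: { [X → id .] }  — reduce
  I7: { [A → g id . id] }  — shift
  I8: { [A → g id id .] }  — reduce
  I9: { [A → X * . *] }  — shift
  I10: { [A → X * * .] }  — reduce
  I11: { [X → , , . X], [X → . , , X], [X → . id] }  — shift
  I12: { [X → , , X .] }  — reduce
  I13: { [A → * * . id] }  — shift
  I14: { [A → * * id .] }  — reduce

No state contains both a complete item and a shift item.

Answer: No shift-reduce conflicts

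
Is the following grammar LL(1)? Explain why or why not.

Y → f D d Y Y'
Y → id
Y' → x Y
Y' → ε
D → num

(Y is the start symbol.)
No. Predict set conflict for Y': { 'x' }

Relevant sets:
  FOLLOW(Y') = { $, 'x' }

For Y:
  PREDICT(Y → f D d Y Y') = { 'f' }
  PREDICT(Y → id) = { 'id' }
For Y':
  PREDICT(Y' → x Y) = { 'x' }
  PREDICT(Y' → ε) = { $, 'x' }
D has a single production, so nothing to check there.

Conflict found: Predict set conflict for Y': { 'x' }
The grammar is NOT LL(1).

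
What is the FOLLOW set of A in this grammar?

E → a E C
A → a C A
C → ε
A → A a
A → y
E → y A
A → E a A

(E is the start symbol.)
{ $, 'a' }

To compute FOLLOW(A), find every occurrence of A on a right-hand side N → α A β: add FIRST(β) \ {ε}, and if β is empty or nullable also add FOLLOW(N). Iterate to a fixed point.

In A → a C A: A is at the end; this adds FOLLOW(A) to itself — nothing new
In A → A a: A is followed by a, add FIRST(a) \ {ε} = { 'a' }
In E → y A: A is at the end, add FOLLOW(E)
In A → E a A: A is at the end; this adds FOLLOW(A) to itself — nothing new

The FOLLOW sets referred to above (computed the same way, to a fixed point):
  FOLLOW(E) = { $, 'a' }

Taking the union: FOLLOW(A) = { $, 'a' }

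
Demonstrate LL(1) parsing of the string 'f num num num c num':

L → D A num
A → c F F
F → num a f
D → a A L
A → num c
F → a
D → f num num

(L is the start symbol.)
LL(1) parsing maintains a stack (initially the start symbol over $) and the input. At each step: if the stack top is a terminal, match it against the current input token; if it is a non-terminal N, replace it with the RHS of M[N, lookahead] (the unique production whose predict set contains the lookahead).

Stack is shown with the top on the left.

Stack              Input                  Action
------------------------------------------------
L $                f num num num c num $  output L → D A num
D A num $          f num num num c num $  output D → f num num
f num num A num $  f num num num c num $  match 'f'
num num A num $    num num num c num $    match 'num'
num A num $        num num c num $        match 'num'
A num $            num c num $            output A → num c
num c num $        num c num $            match 'num'
c num $            c num $                match 'c'
num $              num $                  match 'num'
$                  $                      accept

The string is accepted.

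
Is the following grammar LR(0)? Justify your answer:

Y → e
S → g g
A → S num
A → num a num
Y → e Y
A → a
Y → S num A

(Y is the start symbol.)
No. Shift-reduce conflict between [Y → e .] and [S → . g g]

A grammar is LR(0) if no state in the canonical LR(0) collection has:
  - both a shift item (dot before a terminal) and a complete item (shift-reduce conflict), or
  - two or more complete items (reduce-reduce conflict; the accept item [Y' → Y .] counts as a complete item here).

Augment with Y' → Y and build the canonical LR(0) collection (I0 = CLOSURE({[Y' → . Y]}), then GOTO on every symbol after a dot until no new states appear). It has 15 states:
  I0: { [S → . g g], [Y → . S num A], [Y → . e Y], [Y → . e], [Y' → . Y] }  — shift
  I1: { [Y → S . num A] }  — shift
  I2: { [Y' → Y .] }  — accept
  I3: { [S → . g g], [Y → . S num A], [Y → . e Y], [Y → . e], [Y → e . Y], [Y → e .] }  — shift, reduce
  I4: { [S → g . g] }  — shift
  I5: { [S → g g .] }  — reduce
  I6: { [Y → e Y .] }  — reduce
  I7: { [A → . S num], [A → . a], [A → . num a num], [S → . g g], [Y → S num . A] }  — shift
  I8: { [Y → S num A .] }  — reduce
  I9: { [A → S . num] }  — shift
  I10: { [A → a .] }  — reduce
  I11: { [A → num . a num] }  — shift
  I12: { [A → num a . num] }  — shift
  I13: { [A → num a num .] }  — reduce
  I14: { [A → S num .] }  — reduce

Conflict in state I3:
  Shift-reduce conflict between [Y → e .] and [S → . g g]
So the grammar is NOT LR(0).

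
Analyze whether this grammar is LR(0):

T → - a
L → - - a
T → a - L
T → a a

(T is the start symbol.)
A grammar is LR(0) if no state in the canonical LR(0) collection has:
  - both a shift item (dot before a terminal) and a complete item (shift-reduce conflict), or
  - two or more complete items (reduce-reduce conflict; the accept item [T' → T .] counts as a complete item here).

Augment with T' → T and build the canonical LR(0) collection (I0 = CLOSURE({[T' → . T]}), then GOTO on every symbol after a dot until no new states appear). It has 11 states:
  I0: { [T → . - a], [T → . a - L], [T → . a a], [T' → . T] }  — shift
  I1: { [T → - . a] }  — shift
  I2: { [T' → T .] }  — accept
  I3: { [T → a . - L], [T → a . a] }  — shift
  I4: { [L → . - - a], [T → a - . L] }  — shift
  I5: { [T → a a .] }  — reduce
  I6: { [L → - . - a] }  — shift
  I7: { [T → a - L .] }  — reduce
  I8: { [L → - - . a] }  — shift
  I9: { [L → - - a .] }  — reduce
  I10: { [T → - a .] }  — reduce

Every state is either a pure shift/goto state or contains exactly one complete item and nothing to shift — no conflicts. The grammar is LR(0).

Answer: Yes, the grammar is LR(0)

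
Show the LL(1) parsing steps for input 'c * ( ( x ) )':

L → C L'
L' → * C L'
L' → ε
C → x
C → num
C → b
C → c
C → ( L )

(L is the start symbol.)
Stack is shown with the top on the left.

Stack             Input            Action
-----------------------------------------
L $               c * ( ( x ) ) $  output L → C L'
C L' $            c * ( ( x ) ) $  output C → c
c L' $            c * ( ( x ) ) $  match 'c'
L' $              * ( ( x ) ) $    output L' → * C L'
* C L' $          * ( ( x ) ) $    match '*'
C L' $            ( ( x ) ) $      output C → ( L )
( L ) L' $        ( ( x ) ) $      match '('
L ) L' $          ( x ) ) $        output L → C L'
C L' ) L' $       ( x ) ) $        output C → ( L )
( L ) L' ) L' $   ( x ) ) $        match '('
L ) L' ) L' $     x ) ) $          output L → C L'
C L' ) L' ) L' $  x ) ) $          output C → x
x L' ) L' ) L' $  x ) ) $          match 'x'
L' ) L' ) L' $    ) ) $            output L' → ε
) L' ) L' $       ) ) $            match ')'
L' ) L' $         ) $              output L' → ε
) L' $            ) $              match ')'
L' $              $                output L' → ε
$                 $                accept

The string is accepted.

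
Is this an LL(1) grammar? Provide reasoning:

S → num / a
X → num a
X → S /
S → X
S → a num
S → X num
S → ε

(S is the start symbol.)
Relevant sets:
  FIRST(X) = { '/', 'a', 'num' }
  FIRST(S) = { '/', 'a', 'num', ε }
  FOLLOW(S) = { $, '/' }

For S:
  PREDICT(S → num '/' a) = { 'num' }
  PREDICT(S → X) = { '/', 'a', 'num' }
  PREDICT(S → a num) = { 'a' }
  PREDICT(S → X num) = { '/', 'a', 'num' }
  PREDICT(S → ε) = { $, '/' }
For X:
  PREDICT(X → num a) = { 'num' }
  PREDICT(X → S '/') = { '/', 'a', 'num' }

Conflict found: Predict set conflict for S: { 'num' }
The grammar is NOT LL(1).

Answer: No. Predict set conflict for S: { 'num' }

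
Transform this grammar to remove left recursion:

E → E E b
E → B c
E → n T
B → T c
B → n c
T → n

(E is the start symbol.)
E is directly left-recursive. The standard transformation for
  A → A α₁ | ... | A α_m | β₁ | ... | β_n
is
  A  → β₁ A' | ... | β_n A'
  A' → α₁ A' | ... | α_m A' | ε

E → B c becomes E → B c E'
E → n T becomes E → n T E'
E → E E b becomes E' → E b E'
Add E' → ε

Productions for other non-terminals are unchanged:
  B → T c
  B → n c
  T → n

Resulting grammar:
E → B c E'
E → n T E'
E' → E b E'
E' → ε
B → T c
B → n c
T → n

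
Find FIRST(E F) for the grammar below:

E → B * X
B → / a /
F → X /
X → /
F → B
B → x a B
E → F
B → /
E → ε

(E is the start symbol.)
{ '/', 'x' }

FIRST sets of the non-terminals involved (from the grammar, by fixed-point iteration):
  FIRST(E) = { '/', 'x', ε }
  FIRST(F) = { '/', 'x' }

To compute FIRST(E F), process the symbols left to right:
Symbol E is a non-terminal. Add FIRST(E) \ {ε} = { '/', 'x' }
E is nullable (ε ∈ FIRST(E)), continue to the next symbol.
Symbol F is a non-terminal. Add FIRST(F) \ {ε} = { '/', 'x' }
F is not nullable (ε ∉ FIRST(F)), so stop here.
FIRST(E F) = { '/', 'x' }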